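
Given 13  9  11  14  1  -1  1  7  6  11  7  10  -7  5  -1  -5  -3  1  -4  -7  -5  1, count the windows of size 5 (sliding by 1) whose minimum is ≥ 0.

3

(13, 9, 11, 14, 1) → min 1  ≥ 0 ✓
(9, 11, 14, 1, -1) → min -1
(11, 14, 1, -1, 1) → min -1
(14, 1, -1, 1, 7) → min -1
(1, -1, 1, 7, 6) → min -1
(-1, 1, 7, 6, 11) → min -1
(1, 7, 6, 11, 7) → min 1  ≥ 0 ✓
(7, 6, 11, 7, 10) → min 6  ≥ 0 ✓
(6, 11, 7, 10, -7) → min -7
(11, 7, 10, -7, 5) → min -7
(7, 10, -7, 5, -1) → min -7
(10, -7, 5, -1, -5) → min -7
(-7, 5, -1, -5, -3) → min -7
(5, -1, -5, -3, 1) → min -5
(-1, -5, -3, 1, -4) → min -5
(-5, -3, 1, -4, -7) → min -7
(-3, 1, -4, -7, -5) → min -7
(1, -4, -7, -5, 1) → min -7
3 windows satisfy the condition.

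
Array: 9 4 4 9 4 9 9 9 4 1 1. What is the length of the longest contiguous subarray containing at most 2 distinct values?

9

Extend right; when distinct count exceeds 2, shrink from the left:
add 9: window [9] (1 distinct), len 1
add 4: window [9, 4] (2 distinct), len 2
add 4: window [9, 4, 4] (2 distinct), len 3
add 9: window [9, 4, 4, 9] (2 distinct), len 4
add 4: window [9, 4, 4, 9, 4] (2 distinct), len 5
add 9: window [9, 4, 4, 9, 4, 9] (2 distinct), len 6
add 9: window [9, 4, 4, 9, 4, 9, 9] (2 distinct), len 7
add 9: window [9, 4, 4, 9, 4, 9, 9, 9] (2 distinct), len 8
add 4: window [9, 4, 4, 9, 4, 9, 9, 9, 4] (2 distinct), len 9
add 1: window [4, 1] (2 distinct), len 2
add 1: window [4, 1, 1] (2 distinct), len 3
Longest length with ≤2 distinct: 9.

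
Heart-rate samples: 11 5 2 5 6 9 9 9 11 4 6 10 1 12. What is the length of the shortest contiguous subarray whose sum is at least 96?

Extend right; whenever the sum reaches 96, record the length and shrink from the left:
add 11: running sum 11 < 96
add 5: running sum 16 < 96
add 2: running sum 18 < 96
add 5: running sum 23 < 96
add 6: running sum 29 < 96
add 9: running sum 38 < 96
add 9: running sum 47 < 96
add 9: running sum 56 < 96
add 11: running sum 67 < 96
add 4: running sum 71 < 96
add 6: running sum 77 < 96
add 10: running sum 87 < 96
add 1: running sum 88 < 96
add 12: shortest ending here [11, 5, 2, 5, 6, 9, 9, 9, 11, 4, 6, 10, 1, 12] sum 100, len 14
Shortest qualifying length: 14.

14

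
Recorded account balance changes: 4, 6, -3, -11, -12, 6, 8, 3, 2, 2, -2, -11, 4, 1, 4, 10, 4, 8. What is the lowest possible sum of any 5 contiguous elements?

-16

Each size-5 window and its sum:
[4, 6, -3, -11, -12] → sum -16
[6, -3, -11, -12, 6] → sum -14
[-3, -11, -12, 6, 8] → sum -12
[-11, -12, 6, 8, 3] → sum -6
[-12, 6, 8, 3, 2] → sum 7
[6, 8, 3, 2, 2] → sum 21
[8, 3, 2, 2, -2] → sum 13
[3, 2, 2, -2, -11] → sum -6
[2, 2, -2, -11, 4] → sum -5
[2, -2, -11, 4, 1] → sum -6
[-2, -11, 4, 1, 4] → sum -4
[-11, 4, 1, 4, 10] → sum 8
[4, 1, 4, 10, 4] → sum 23
[1, 4, 10, 4, 8] → sum 27
Lowest of these is -16.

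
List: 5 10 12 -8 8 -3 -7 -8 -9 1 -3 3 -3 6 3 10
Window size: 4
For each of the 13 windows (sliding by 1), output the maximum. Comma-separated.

12, 12, 12, 8, 8, -3, 1, 1, 3, 3, 6, 6, 10

Sliding a size-4 window across the 16 values:
(5, 10, 12, -8) → max 12
(10, 12, -8, 8) → max 12
(12, -8, 8, -3) → max 12
(-8, 8, -3, -7) → max 8
(8, -3, -7, -8) → max 8
(-3, -7, -8, -9) → max -3
(-7, -8, -9, 1) → max 1
(-8, -9, 1, -3) → max 1
(-9, 1, -3, 3) → max 3
(1, -3, 3, -3) → max 3
(-3, 3, -3, 6) → max 6
(3, -3, 6, 3) → max 6
(-3, 6, 3, 10) → max 10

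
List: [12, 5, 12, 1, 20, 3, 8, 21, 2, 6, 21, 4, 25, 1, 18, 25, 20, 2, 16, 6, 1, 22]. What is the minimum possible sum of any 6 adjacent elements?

49

[12, 5, 12, 1, 20, 3] → sum 53
[5, 12, 1, 20, 3, 8] → sum 49
[12, 1, 20, 3, 8, 21] → sum 65
[1, 20, 3, 8, 21, 2] → sum 55
[20, 3, 8, 21, 2, 6] → sum 60
[3, 8, 21, 2, 6, 21] → sum 61
[8, 21, 2, 6, 21, 4] → sum 62
[21, 2, 6, 21, 4, 25] → sum 79
[2, 6, 21, 4, 25, 1] → sum 59
[6, 21, 4, 25, 1, 18] → sum 75
[21, 4, 25, 1, 18, 25] → sum 94
[4, 25, 1, 18, 25, 20] → sum 93
[25, 1, 18, 25, 20, 2] → sum 91
[1, 18, 25, 20, 2, 16] → sum 82
[18, 25, 20, 2, 16, 6] → sum 87
[25, 20, 2, 16, 6, 1] → sum 70
[20, 2, 16, 6, 1, 22] → sum 67
Minimum of these is 49.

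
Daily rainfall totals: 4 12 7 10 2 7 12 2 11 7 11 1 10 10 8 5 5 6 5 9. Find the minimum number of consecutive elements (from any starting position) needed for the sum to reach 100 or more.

add 4: running sum 4 < 100
add 12: running sum 16 < 100
add 7: running sum 23 < 100
add 10: running sum 33 < 100
add 2: running sum 35 < 100
add 7: running sum 42 < 100
add 12: running sum 54 < 100
add 2: running sum 56 < 100
add 11: running sum 67 < 100
add 7: running sum 74 < 100
add 11: running sum 85 < 100
add 1: running sum 86 < 100
add 10: running sum 96 < 100
add 10: shortest ending here [12, 7, 10, 2, 7, 12, 2, 11, 7, 11, 1, 10, 10] sum 102, len 13
add 8: shortest ending here [12, 7, 10, 2, 7, 12, 2, 11, 7, 11, 1, 10, 10, 8] sum 110, len 14
add 5: shortest ending here [7, 10, 2, 7, 12, 2, 11, 7, 11, 1, 10, 10, 8, 5] sum 103, len 14
add 5: shortest ending here [10, 2, 7, 12, 2, 11, 7, 11, 1, 10, 10, 8, 5, 5] sum 101, len 14
add 6: shortest ending here [10, 2, 7, 12, 2, 11, 7, 11, 1, 10, 10, 8, 5, 5, 6] sum 107, len 15
add 5: shortest ending here [7, 12, 2, 11, 7, 11, 1, 10, 10, 8, 5, 5, 6, 5] sum 100, len 14
add 9: shortest ending here [12, 2, 11, 7, 11, 1, 10, 10, 8, 5, 5, 6, 5, 9] sum 102, len 14
Shortest qualifying length: 13.

13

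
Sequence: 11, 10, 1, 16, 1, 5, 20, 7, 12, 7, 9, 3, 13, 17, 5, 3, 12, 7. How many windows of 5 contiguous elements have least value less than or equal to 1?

11 10 1 16 1 → min 1  ≤ 1 ✓
10 1 16 1 5 → min 1  ≤ 1 ✓
1 16 1 5 20 → min 1  ≤ 1 ✓
16 1 5 20 7 → min 1  ≤ 1 ✓
1 5 20 7 12 → min 1  ≤ 1 ✓
5 20 7 12 7 → min 5
20 7 12 7 9 → min 7
7 12 7 9 3 → min 3
12 7 9 3 13 → min 3
7 9 3 13 17 → min 3
9 3 13 17 5 → min 3
3 13 17 5 3 → min 3
13 17 5 3 12 → min 3
17 5 3 12 7 → min 3
5 windows satisfy the condition.

5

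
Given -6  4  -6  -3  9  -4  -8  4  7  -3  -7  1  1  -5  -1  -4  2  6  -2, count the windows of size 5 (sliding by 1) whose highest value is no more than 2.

(-6, 4, -6, -3, 9) → max 9
(4, -6, -3, 9, -4) → max 9
(-6, -3, 9, -4, -8) → max 9
(-3, 9, -4, -8, 4) → max 9
(9, -4, -8, 4, 7) → max 9
(-4, -8, 4, 7, -3) → max 7
(-8, 4, 7, -3, -7) → max 7
(4, 7, -3, -7, 1) → max 7
(7, -3, -7, 1, 1) → max 7
(-3, -7, 1, 1, -5) → max 1  ≤ 2 ✓
(-7, 1, 1, -5, -1) → max 1  ≤ 2 ✓
(1, 1, -5, -1, -4) → max 1  ≤ 2 ✓
(1, -5, -1, -4, 2) → max 2  ≤ 2 ✓
(-5, -1, -4, 2, 6) → max 6
(-1, -4, 2, 6, -2) → max 6
4 windows satisfy the condition.

4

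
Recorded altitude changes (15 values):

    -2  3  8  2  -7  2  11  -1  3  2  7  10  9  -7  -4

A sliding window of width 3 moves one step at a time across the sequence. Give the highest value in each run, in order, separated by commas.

[-2, 3, 8] → max 8
[3, 8, 2] → max 8
[8, 2, -7] → max 8
[2, -7, 2] → max 2
[-7, 2, 11] → max 11
[2, 11, -1] → max 11
[11, -1, 3] → max 11
[-1, 3, 2] → max 3
[3, 2, 7] → max 7
[2, 7, 10] → max 10
[7, 10, 9] → max 10
[10, 9, -7] → max 10
[9, -7, -4] → max 9

8, 8, 8, 2, 11, 11, 11, 3, 7, 10, 10, 10, 9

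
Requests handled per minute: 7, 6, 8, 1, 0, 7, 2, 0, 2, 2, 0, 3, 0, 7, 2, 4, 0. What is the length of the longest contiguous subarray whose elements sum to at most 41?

add 7: [7] sum 7, len 1
add 6: [7, 6] sum 13, len 2
add 8: [7, 6, 8] sum 21, len 3
add 1: [7, 6, 8, 1] sum 22, len 4
add 0: [7, 6, 8, 1, 0] sum 22, len 5
add 7: [7, 6, 8, 1, 0, 7] sum 29, len 6
add 2: [7, 6, 8, 1, 0, 7, 2] sum 31, len 7
add 0: [7, 6, 8, 1, 0, 7, 2, 0] sum 31, len 8
add 2: [7, 6, 8, 1, 0, 7, 2, 0, 2] sum 33, len 9
add 2: [7, 6, 8, 1, 0, 7, 2, 0, 2, 2] sum 35, len 10
add 0: [7, 6, 8, 1, 0, 7, 2, 0, 2, 2, 0] sum 35, len 11
add 3: [7, 6, 8, 1, 0, 7, 2, 0, 2, 2, 0, 3] sum 38, len 12
add 0: [7, 6, 8, 1, 0, 7, 2, 0, 2, 2, 0, 3, 0] sum 38, len 13
add 7: [6, 8, 1, 0, 7, 2, 0, 2, 2, 0, 3, 0, 7] sum 38, len 13
add 2: [6, 8, 1, 0, 7, 2, 0, 2, 2, 0, 3, 0, 7, 2] sum 40, len 14
add 4: [8, 1, 0, 7, 2, 0, 2, 2, 0, 3, 0, 7, 2, 4] sum 38, len 14
add 0: [8, 1, 0, 7, 2, 0, 2, 2, 0, 3, 0, 7, 2, 4, 0] sum 38, len 15
Longest length seen: 15.

15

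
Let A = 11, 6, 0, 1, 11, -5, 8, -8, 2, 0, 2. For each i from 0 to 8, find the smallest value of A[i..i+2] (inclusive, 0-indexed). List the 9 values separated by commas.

Sliding a size-3 window across the 11 values:
(11, 6, 0) → min 0
(6, 0, 1) → min 0
(0, 1, 11) → min 0
(1, 11, -5) → min -5
(11, -5, 8) → min -5
(-5, 8, -8) → min -8
(8, -8, 2) → min -8
(-8, 2, 0) → min -8
(2, 0, 2) → min 0

0, 0, 0, -5, -5, -8, -8, -8, 0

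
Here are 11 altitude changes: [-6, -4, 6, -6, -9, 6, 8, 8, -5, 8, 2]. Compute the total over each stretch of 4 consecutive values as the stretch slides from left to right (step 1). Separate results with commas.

Sliding a size-4 window across the 11 values:
-6 -4 6 -6 → sum -10
-4 6 -6 -9 → sum -13
6 -6 -9 6 → sum -3
-6 -9 6 8 → sum -1
-9 6 8 8 → sum 13
6 8 8 -5 → sum 17
8 8 -5 8 → sum 19
8 -5 8 2 → sum 13

-10, -13, -3, -1, 13, 17, 19, 13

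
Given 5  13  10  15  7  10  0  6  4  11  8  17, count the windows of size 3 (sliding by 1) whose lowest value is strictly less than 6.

(5, 13, 10) → min 5  < 6 ✓
(13, 10, 15) → min 10
(10, 15, 7) → min 7
(15, 7, 10) → min 7
(7, 10, 0) → min 0  < 6 ✓
(10, 0, 6) → min 0  < 6 ✓
(0, 6, 4) → min 0  < 6 ✓
(6, 4, 11) → min 4  < 6 ✓
(4, 11, 8) → min 4  < 6 ✓
(11, 8, 17) → min 8
6 windows satisfy the condition.

6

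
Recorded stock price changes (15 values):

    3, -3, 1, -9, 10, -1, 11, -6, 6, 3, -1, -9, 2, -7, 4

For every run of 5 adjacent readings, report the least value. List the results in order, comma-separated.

-9, -9, -9, -9, -6, -6, -6, -9, -9, -9, -9

Sliding a size-5 window across the 15 values:
(3, -3, 1, -9, 10) → min -9
(-3, 1, -9, 10, -1) → min -9
(1, -9, 10, -1, 11) → min -9
(-9, 10, -1, 11, -6) → min -9
(10, -1, 11, -6, 6) → min -6
(-1, 11, -6, 6, 3) → min -6
(11, -6, 6, 3, -1) → min -6
(-6, 6, 3, -1, -9) → min -9
(6, 3, -1, -9, 2) → min -9
(3, -1, -9, 2, -7) → min -9
(-1, -9, 2, -7, 4) → min -9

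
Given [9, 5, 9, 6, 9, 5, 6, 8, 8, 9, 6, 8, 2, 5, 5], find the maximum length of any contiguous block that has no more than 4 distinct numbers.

12

Extend right; when distinct count exceeds 4, shrink from the left:
add 9: window [9] (1 distinct), len 1
add 5: window [9, 5] (2 distinct), len 2
add 9: window [9, 5, 9] (2 distinct), len 3
add 6: window [9, 5, 9, 6] (3 distinct), len 4
add 9: window [9, 5, 9, 6, 9] (3 distinct), len 5
add 5: window [9, 5, 9, 6, 9, 5] (3 distinct), len 6
add 6: window [9, 5, 9, 6, 9, 5, 6] (3 distinct), len 7
add 8: window [9, 5, 9, 6, 9, 5, 6, 8] (4 distinct), len 8
add 8: window [9, 5, 9, 6, 9, 5, 6, 8, 8] (4 distinct), len 9
add 9: window [9, 5, 9, 6, 9, 5, 6, 8, 8, 9] (4 distinct), len 10
add 6: window [9, 5, 9, 6, 9, 5, 6, 8, 8, 9, 6] (4 distinct), len 11
add 8: window [9, 5, 9, 6, 9, 5, 6, 8, 8, 9, 6, 8] (4 distinct), len 12
add 2: window [6, 8, 8, 9, 6, 8, 2] (4 distinct), len 7
add 5: window [6, 8, 2, 5] (4 distinct), len 4
add 5: window [6, 8, 2, 5, 5] (4 distinct), len 5
Longest length with ≤4 distinct: 12.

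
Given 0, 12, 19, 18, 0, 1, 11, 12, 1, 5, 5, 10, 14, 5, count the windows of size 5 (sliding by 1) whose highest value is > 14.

0 12 19 18 0 → max 19  > 14 ✓
12 19 18 0 1 → max 19  > 14 ✓
19 18 0 1 11 → max 19  > 14 ✓
18 0 1 11 12 → max 18  > 14 ✓
0 1 11 12 1 → max 12
1 11 12 1 5 → max 12
11 12 1 5 5 → max 12
12 1 5 5 10 → max 12
1 5 5 10 14 → max 14
5 5 10 14 5 → max 14
4 windows satisfy the condition.

4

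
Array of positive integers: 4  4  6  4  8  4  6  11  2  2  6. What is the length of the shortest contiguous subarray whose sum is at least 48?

9

add 4: running sum 4 < 48
add 4: running sum 8 < 48
add 6: running sum 14 < 48
add 4: running sum 18 < 48
add 8: running sum 26 < 48
add 4: running sum 30 < 48
add 6: running sum 36 < 48
add 11: running sum 47 < 48
add 2: shortest ending here [4, 4, 6, 4, 8, 4, 6, 11, 2] sum 49, len 9
add 2: shortest ending here [4, 4, 6, 4, 8, 4, 6, 11, 2, 2] sum 51, len 10
add 6: shortest ending here [6, 4, 8, 4, 6, 11, 2, 2, 6] sum 49, len 9
Shortest qualifying length: 9.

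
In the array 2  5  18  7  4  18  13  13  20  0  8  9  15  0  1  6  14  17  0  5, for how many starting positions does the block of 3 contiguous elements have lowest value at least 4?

2 5 18 → min 2
5 18 7 → min 5  ≥ 4 ✓
18 7 4 → min 4  ≥ 4 ✓
7 4 18 → min 4  ≥ 4 ✓
4 18 13 → min 4  ≥ 4 ✓
18 13 13 → min 13  ≥ 4 ✓
13 13 20 → min 13  ≥ 4 ✓
13 20 0 → min 0
20 0 8 → min 0
0 8 9 → min 0
8 9 15 → min 8  ≥ 4 ✓
9 15 0 → min 0
15 0 1 → min 0
0 1 6 → min 0
1 6 14 → min 1
6 14 17 → min 6  ≥ 4 ✓
14 17 0 → min 0
17 0 5 → min 0
8 windows satisfy the condition.

8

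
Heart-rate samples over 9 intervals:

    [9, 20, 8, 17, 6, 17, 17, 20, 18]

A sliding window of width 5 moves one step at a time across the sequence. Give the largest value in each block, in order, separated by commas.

20, 20, 17, 20, 20

[9, 20, 8, 17, 6] → max 20
[20, 8, 17, 6, 17] → max 20
[8, 17, 6, 17, 17] → max 17
[17, 6, 17, 17, 20] → max 20
[6, 17, 17, 20, 18] → max 20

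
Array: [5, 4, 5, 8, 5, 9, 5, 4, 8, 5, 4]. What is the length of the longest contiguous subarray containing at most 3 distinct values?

5

add 5: window [5] (1 distinct), len 1
add 4: window [5, 4] (2 distinct), len 2
add 5: window [5, 4, 5] (2 distinct), len 3
add 8: window [5, 4, 5, 8] (3 distinct), len 4
add 5: window [5, 4, 5, 8, 5] (3 distinct), len 5
add 9: window [5, 8, 5, 9] (3 distinct), len 4
add 5: window [5, 8, 5, 9, 5] (3 distinct), len 5
add 4: window [5, 9, 5, 4] (3 distinct), len 4
add 8: window [5, 4, 8] (3 distinct), len 3
add 5: window [5, 4, 8, 5] (3 distinct), len 4
add 4: window [5, 4, 8, 5, 4] (3 distinct), len 5
Longest length with ≤3 distinct: 5.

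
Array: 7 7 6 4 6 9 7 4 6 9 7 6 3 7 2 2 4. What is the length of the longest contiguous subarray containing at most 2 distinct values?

3

[7] 1 distinct, len 1
[7, 7] 1 distinct, len 2
[7, 7, 6] 2 distinct, len 3
[6, 4] 2 distinct, len 2
[6, 4, 6] 2 distinct, len 3
[6, 9] 2 distinct, len 2
[9, 7] 2 distinct, len 2
[7, 4] 2 distinct, len 2
[4, 6] 2 distinct, len 2
[6, 9] 2 distinct, len 2
[9, 7] 2 distinct, len 2
[7, 6] 2 distinct, len 2
[6, 3] 2 distinct, len 2
[3, 7] 2 distinct, len 2
[7, 2] 2 distinct, len 2
[7, 2, 2] 2 distinct, len 3
[2, 2, 4] 2 distinct, len 3
Longest length with ≤2 distinct: 3.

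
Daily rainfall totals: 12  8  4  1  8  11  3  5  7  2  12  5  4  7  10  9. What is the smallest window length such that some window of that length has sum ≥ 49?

7

Extend right; whenever the sum reaches 49, record the length and shrink from the left:
add 12: running sum 12 < 49
add 8: running sum 20 < 49
add 4: running sum 24 < 49
add 1: running sum 25 < 49
add 8: running sum 33 < 49
add 11: running sum 44 < 49
add 3: running sum 47 < 49
add 5: shortest ending here [12, 8, 4, 1, 8, 11, 3, 5] sum 52, len 8
add 7: shortest ending here [12, 8, 4, 1, 8, 11, 3, 5, 7] sum 59, len 9
add 2: shortest ending here [8, 4, 1, 8, 11, 3, 5, 7, 2] sum 49, len 9
add 12: shortest ending here [1, 8, 11, 3, 5, 7, 2, 12] sum 49, len 8
add 5: shortest ending here [8, 11, 3, 5, 7, 2, 12, 5] sum 53, len 8
add 4: shortest ending here [11, 3, 5, 7, 2, 12, 5, 4] sum 49, len 8
add 7: shortest ending here [11, 3, 5, 7, 2, 12, 5, 4, 7] sum 56, len 9
add 10: shortest ending here [5, 7, 2, 12, 5, 4, 7, 10] sum 52, len 8
add 9: shortest ending here [2, 12, 5, 4, 7, 10, 9] sum 49, len 7
Shortest qualifying length: 7.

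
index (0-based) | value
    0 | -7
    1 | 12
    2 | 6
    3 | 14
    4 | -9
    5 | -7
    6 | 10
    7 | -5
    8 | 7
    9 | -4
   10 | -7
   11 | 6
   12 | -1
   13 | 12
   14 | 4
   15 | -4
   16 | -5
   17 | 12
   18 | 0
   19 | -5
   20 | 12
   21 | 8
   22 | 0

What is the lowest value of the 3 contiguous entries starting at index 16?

-5

Elements at indices 16..18: -5, 12, 0
min(-5, 12, 0) = -5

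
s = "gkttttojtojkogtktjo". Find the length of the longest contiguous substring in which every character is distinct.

5

[g] len 1
[g, k] len 2
[g, k, t] len 3
[t] len 1
[t] len 1
[t] len 1
[t, o] len 2
[t, o, j] len 3
[o, j, t] len 3
[j, t, o] len 3
[t, o, j] len 3
[t, o, j, k] len 4
[j, k, o] len 3
[j, k, o, g] len 4
[j, k, o, g, t] len 5
[o, g, t, k] len 4
[k, t] len 2
[k, t, j] len 3
[k, t, j, o] len 4
Longest all-distinct length: 5.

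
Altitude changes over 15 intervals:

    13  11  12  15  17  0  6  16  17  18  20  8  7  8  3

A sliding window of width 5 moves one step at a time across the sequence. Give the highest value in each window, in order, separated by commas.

[13, 11, 12, 15, 17] → max 17
[11, 12, 15, 17, 0] → max 17
[12, 15, 17, 0, 6] → max 17
[15, 17, 0, 6, 16] → max 17
[17, 0, 6, 16, 17] → max 17
[0, 6, 16, 17, 18] → max 18
[6, 16, 17, 18, 20] → max 20
[16, 17, 18, 20, 8] → max 20
[17, 18, 20, 8, 7] → max 20
[18, 20, 8, 7, 8] → max 20
[20, 8, 7, 8, 3] → max 20

17, 17, 17, 17, 17, 18, 20, 20, 20, 20, 20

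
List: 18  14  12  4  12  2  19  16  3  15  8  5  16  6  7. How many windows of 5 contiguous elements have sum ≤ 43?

1

(18, 14, 12, 4, 12) → sum 60
(14, 12, 4, 12, 2) → sum 44
(12, 4, 12, 2, 19) → sum 49
(4, 12, 2, 19, 16) → sum 53
(12, 2, 19, 16, 3) → sum 52
(2, 19, 16, 3, 15) → sum 55
(19, 16, 3, 15, 8) → sum 61
(16, 3, 15, 8, 5) → sum 47
(3, 15, 8, 5, 16) → sum 47
(15, 8, 5, 16, 6) → sum 50
(8, 5, 16, 6, 7) → sum 42  ≤ 43 ✓
1 window satisfy the condition.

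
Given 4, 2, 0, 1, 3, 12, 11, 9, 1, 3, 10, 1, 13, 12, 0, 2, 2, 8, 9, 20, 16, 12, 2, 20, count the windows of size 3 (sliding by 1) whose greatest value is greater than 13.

[4, 2, 0] → max 4
[2, 0, 1] → max 2
[0, 1, 3] → max 3
[1, 3, 12] → max 12
[3, 12, 11] → max 12
[12, 11, 9] → max 12
[11, 9, 1] → max 11
[9, 1, 3] → max 9
[1, 3, 10] → max 10
[3, 10, 1] → max 10
[10, 1, 13] → max 13
[1, 13, 12] → max 13
[13, 12, 0] → max 13
[12, 0, 2] → max 12
[0, 2, 2] → max 2
[2, 2, 8] → max 8
[2, 8, 9] → max 9
[8, 9, 20] → max 20  > 13 ✓
[9, 20, 16] → max 20  > 13 ✓
[20, 16, 12] → max 20  > 13 ✓
[16, 12, 2] → max 16  > 13 ✓
[12, 2, 20] → max 20  > 13 ✓
5 windows satisfy the condition.

5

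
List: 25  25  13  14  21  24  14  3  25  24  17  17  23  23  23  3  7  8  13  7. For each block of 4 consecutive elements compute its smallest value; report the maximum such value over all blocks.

17

[25, 25, 13, 14] → min 13
[25, 13, 14, 21] → min 13
[13, 14, 21, 24] → min 13
[14, 21, 24, 14] → min 14
[21, 24, 14, 3] → min 3
[24, 14, 3, 25] → min 3
[14, 3, 25, 24] → min 3
[3, 25, 24, 17] → min 3
[25, 24, 17, 17] → min 17
[24, 17, 17, 23] → min 17
[17, 17, 23, 23] → min 17
[17, 23, 23, 23] → min 17
[23, 23, 23, 3] → min 3
[23, 23, 3, 7] → min 3
[23, 3, 7, 8] → min 3
[3, 7, 8, 13] → min 3
[7, 8, 13, 7] → min 7
Maximum of these is 17.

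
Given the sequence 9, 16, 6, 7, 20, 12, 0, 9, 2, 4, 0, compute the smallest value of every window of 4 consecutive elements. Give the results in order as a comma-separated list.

6, 6, 6, 0, 0, 0, 0, 0

[9, 16, 6, 7] → min 6
[16, 6, 7, 20] → min 6
[6, 7, 20, 12] → min 6
[7, 20, 12, 0] → min 0
[20, 12, 0, 9] → min 0
[12, 0, 9, 2] → min 0
[0, 9, 2, 4] → min 0
[9, 2, 4, 0] → min 0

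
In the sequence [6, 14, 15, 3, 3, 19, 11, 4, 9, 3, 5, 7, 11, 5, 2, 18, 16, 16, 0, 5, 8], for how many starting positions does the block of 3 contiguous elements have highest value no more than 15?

[6, 14, 15] → max 15  ≤ 15 ✓
[14, 15, 3] → max 15  ≤ 15 ✓
[15, 3, 3] → max 15  ≤ 15 ✓
[3, 3, 19] → max 19
[3, 19, 11] → max 19
[19, 11, 4] → max 19
[11, 4, 9] → max 11  ≤ 15 ✓
[4, 9, 3] → max 9  ≤ 15 ✓
[9, 3, 5] → max 9  ≤ 15 ✓
[3, 5, 7] → max 7  ≤ 15 ✓
[5, 7, 11] → max 11  ≤ 15 ✓
[7, 11, 5] → max 11  ≤ 15 ✓
[11, 5, 2] → max 11  ≤ 15 ✓
[5, 2, 18] → max 18
[2, 18, 16] → max 18
[18, 16, 16] → max 18
[16, 16, 0] → max 16
[16, 0, 5] → max 16
[0, 5, 8] → max 8  ≤ 15 ✓
11 windows satisfy the condition.

11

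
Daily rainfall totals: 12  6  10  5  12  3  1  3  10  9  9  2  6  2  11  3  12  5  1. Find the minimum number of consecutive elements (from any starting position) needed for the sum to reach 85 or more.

13

add 12: running sum 12 < 85
add 6: running sum 18 < 85
add 10: running sum 28 < 85
add 5: running sum 33 < 85
add 12: running sum 45 < 85
add 3: running sum 48 < 85
add 1: running sum 49 < 85
add 3: running sum 52 < 85
add 10: running sum 62 < 85
add 9: running sum 71 < 85
add 9: running sum 80 < 85
add 2: running sum 82 < 85
end 12: [12, 6, 10, 5, 12, 3, 1, 3, 10, 9, 9, 2, 6] sum 88, len 13
end 13: [12, 6, 10, 5, 12, 3, 1, 3, 10, 9, 9, 2, 6, 2] sum 90, len 14
end 14: [6, 10, 5, 12, 3, 1, 3, 10, 9, 9, 2, 6, 2, 11] sum 89, len 14
end 15: [10, 5, 12, 3, 1, 3, 10, 9, 9, 2, 6, 2, 11, 3] sum 86, len 14
end 16: [5, 12, 3, 1, 3, 10, 9, 9, 2, 6, 2, 11, 3, 12] sum 88, len 14
end 17: [12, 3, 1, 3, 10, 9, 9, 2, 6, 2, 11, 3, 12, 5] sum 88, len 14
end 18: [12, 3, 1, 3, 10, 9, 9, 2, 6, 2, 11, 3, 12, 5, 1] sum 89, len 15
Shortest qualifying length: 13.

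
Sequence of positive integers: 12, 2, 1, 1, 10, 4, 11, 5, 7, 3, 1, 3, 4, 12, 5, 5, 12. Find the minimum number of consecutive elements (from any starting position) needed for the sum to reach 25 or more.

3

Extend right; whenever the sum reaches 25, record the length and shrink from the left:
add 12: running sum 12 < 25
add 2: running sum 14 < 25
add 1: running sum 15 < 25
add 1: running sum 16 < 25
end 4: [12, 2, 1, 1, 10] sum 26, len 5
end 5: [12, 2, 1, 1, 10, 4] sum 30, len 6
end 6: [10, 4, 11] sum 25, len 3
end 7: [10, 4, 11, 5] sum 30, len 4
end 8: [4, 11, 5, 7] sum 27, len 4
end 9: [11, 5, 7, 3] sum 26, len 4
end 10: [11, 5, 7, 3, 1] sum 27, len 5
end 11: [11, 5, 7, 3, 1, 3] sum 30, len 6
end 12: [11, 5, 7, 3, 1, 3, 4] sum 34, len 7
end 13: [7, 3, 1, 3, 4, 12] sum 30, len 6
end 14: [1, 3, 4, 12, 5] sum 25, len 5
end 15: [4, 12, 5, 5] sum 26, len 4
end 16: [12, 5, 5, 12] sum 34, len 4
Shortest qualifying length: 3.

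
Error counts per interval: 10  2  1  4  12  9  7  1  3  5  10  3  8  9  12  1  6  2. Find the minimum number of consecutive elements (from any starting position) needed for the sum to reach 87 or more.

14

Extend right; whenever the sum reaches 87, record the length and shrink from the left:
add 10: running sum 10 < 87
add 2: running sum 12 < 87
add 1: running sum 13 < 87
add 4: running sum 17 < 87
add 12: running sum 29 < 87
add 9: running sum 38 < 87
add 7: running sum 45 < 87
add 1: running sum 46 < 87
add 3: running sum 49 < 87
add 5: running sum 54 < 87
add 10: running sum 64 < 87
add 3: running sum 67 < 87
add 8: running sum 75 < 87
add 9: running sum 84 < 87
add 12: shortest ending here [10, 2, 1, 4, 12, 9, 7, 1, 3, 5, 10, 3, 8, 9, 12] sum 96, len 15
add 1: shortest ending here [2, 1, 4, 12, 9, 7, 1, 3, 5, 10, 3, 8, 9, 12, 1] sum 87, len 15
add 6: shortest ending here [4, 12, 9, 7, 1, 3, 5, 10, 3, 8, 9, 12, 1, 6] sum 90, len 14
add 2: shortest ending here [12, 9, 7, 1, 3, 5, 10, 3, 8, 9, 12, 1, 6, 2] sum 88, len 14
Shortest qualifying length: 14.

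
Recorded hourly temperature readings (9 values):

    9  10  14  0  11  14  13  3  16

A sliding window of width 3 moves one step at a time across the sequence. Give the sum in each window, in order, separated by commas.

(9, 10, 14) → sum 33
(10, 14, 0) → sum 24
(14, 0, 11) → sum 25
(0, 11, 14) → sum 25
(11, 14, 13) → sum 38
(14, 13, 3) → sum 30
(13, 3, 16) → sum 32

33, 24, 25, 25, 38, 30, 32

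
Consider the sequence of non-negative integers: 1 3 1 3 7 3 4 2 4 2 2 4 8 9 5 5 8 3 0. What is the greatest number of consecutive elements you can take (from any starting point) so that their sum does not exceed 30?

→ 1: sum 1, len 1
→ 3: sum 4, len 2
→ 1: sum 5, len 3
→ 3: sum 8, len 4
→ 7: sum 15, len 5
→ 3: sum 18, len 6
→ 4: sum 22, len 7
→ 2: sum 24, len 8
→ 4: sum 28, len 9
→ 2: sum 30, len 10
→ 2 (dropped 1, 3): sum 28, len 9
→ 4 (dropped 1, 3): sum 28, len 8
→ 8 (dropped 7): sum 29, len 8
→ 9 (dropped 3, 4, 2): sum 29, len 6
→ 5 (dropped 4): sum 30, len 6
→ 5 (dropped 2, 2, 4): sum 27, len 4
→ 8 (dropped 8): sum 27, len 4
→ 3: sum 30, len 5
→ 0: sum 30, len 6
Longest length seen: 10.

10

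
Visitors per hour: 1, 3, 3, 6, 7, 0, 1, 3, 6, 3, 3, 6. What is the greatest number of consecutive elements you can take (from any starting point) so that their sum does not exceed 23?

7

add 1: [1] sum 1, len 1
add 3: [1, 3] sum 4, len 2
add 3: [1, 3, 3] sum 7, len 3
add 6: [1, 3, 3, 6] sum 13, len 4
add 7: [1, 3, 3, 6, 7] sum 20, len 5
add 0: [1, 3, 3, 6, 7, 0] sum 20, len 6
add 1: [1, 3, 3, 6, 7, 0, 1] sum 21, len 7
add 3: [3, 3, 6, 7, 0, 1, 3] sum 23, len 7
add 6: [6, 7, 0, 1, 3, 6] sum 23, len 6
add 3: [7, 0, 1, 3, 6, 3] sum 20, len 6
add 3: [7, 0, 1, 3, 6, 3, 3] sum 23, len 7
add 6: [0, 1, 3, 6, 3, 3, 6] sum 22, len 7
Longest length seen: 7.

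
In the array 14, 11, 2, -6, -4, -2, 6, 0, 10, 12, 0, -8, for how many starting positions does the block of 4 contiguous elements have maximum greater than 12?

1

[14, 11, 2, -6] → max 14  > 12 ✓
[11, 2, -6, -4] → max 11
[2, -6, -4, -2] → max 2
[-6, -4, -2, 6] → max 6
[-4, -2, 6, 0] → max 6
[-2, 6, 0, 10] → max 10
[6, 0, 10, 12] → max 12
[0, 10, 12, 0] → max 12
[10, 12, 0, -8] → max 12
1 window satisfy the condition.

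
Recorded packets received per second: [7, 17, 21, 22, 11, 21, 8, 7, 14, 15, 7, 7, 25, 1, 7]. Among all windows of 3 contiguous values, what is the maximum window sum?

Each size-3 window and its sum:
(7, 17, 21) → sum 45
(17, 21, 22) → sum 60
(21, 22, 11) → sum 54
(22, 11, 21) → sum 54
(11, 21, 8) → sum 40
(21, 8, 7) → sum 36
(8, 7, 14) → sum 29
(7, 14, 15) → sum 36
(14, 15, 7) → sum 36
(15, 7, 7) → sum 29
(7, 7, 25) → sum 39
(7, 25, 1) → sum 33
(25, 1, 7) → sum 33
Maximum of these is 60.

60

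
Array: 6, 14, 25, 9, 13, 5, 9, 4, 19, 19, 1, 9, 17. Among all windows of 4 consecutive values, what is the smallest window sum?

31

Window sums for each of the 10 positions:
[6, 14, 25, 9] → sum 54
[14, 25, 9, 13] → sum 61
[25, 9, 13, 5] → sum 52
[9, 13, 5, 9] → sum 36
[13, 5, 9, 4] → sum 31
[5, 9, 4, 19] → sum 37
[9, 4, 19, 19] → sum 51
[4, 19, 19, 1] → sum 43
[19, 19, 1, 9] → sum 48
[19, 1, 9, 17] → sum 46
Smallest of these is 31.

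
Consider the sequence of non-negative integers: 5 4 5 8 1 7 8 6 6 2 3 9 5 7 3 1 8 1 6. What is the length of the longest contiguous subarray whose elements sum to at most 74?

15

Extend to the right; shrink from the left whenever the sum exceeds 74:
[5] sum 5 len 1
[5, 4] sum 9 len 2
[5, 4, 5] sum 14 len 3
[5, 4, 5, 8] sum 22 len 4
[5, 4, 5, 8, 1] sum 23 len 5
[5, 4, 5, 8, 1, 7] sum 30 len 6
[5, 4, 5, 8, 1, 7, 8] sum 38 len 7
[5, 4, 5, 8, 1, 7, 8, 6] sum 44 len 8
[5, 4, 5, 8, 1, 7, 8, 6, 6] sum 50 len 9
[5, 4, 5, 8, 1, 7, 8, 6, 6, 2] sum 52 len 10
[5, 4, 5, 8, 1, 7, 8, 6, 6, 2, 3] sum 55 len 11
[5, 4, 5, 8, 1, 7, 8, 6, 6, 2, 3, 9] sum 64 len 12
[5, 4, 5, 8, 1, 7, 8, 6, 6, 2, 3, 9, 5] sum 69 len 13
[4, 5, 8, 1, 7, 8, 6, 6, 2, 3, 9, 5, 7] sum 71 len 13
[4, 5, 8, 1, 7, 8, 6, 6, 2, 3, 9, 5, 7, 3] sum 74 len 14
[5, 8, 1, 7, 8, 6, 6, 2, 3, 9, 5, 7, 3, 1] sum 71 len 14
[8, 1, 7, 8, 6, 6, 2, 3, 9, 5, 7, 3, 1, 8] sum 74 len 14
[1, 7, 8, 6, 6, 2, 3, 9, 5, 7, 3, 1, 8, 1] sum 67 len 14
[1, 7, 8, 6, 6, 2, 3, 9, 5, 7, 3, 1, 8, 1, 6] sum 73 len 15
Longest length seen: 15.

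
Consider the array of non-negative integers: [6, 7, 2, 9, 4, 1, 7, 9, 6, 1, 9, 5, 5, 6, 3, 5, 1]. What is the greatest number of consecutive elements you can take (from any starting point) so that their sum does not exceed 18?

4

add 6: [6] sum 6, len 1
add 7: [6, 7] sum 13, len 2
add 2: [6, 7, 2] sum 15, len 3
add 9: [7, 2, 9] sum 18, len 3
add 4: [2, 9, 4] sum 15, len 3
add 1: [2, 9, 4, 1] sum 16, len 4
add 7: [4, 1, 7] sum 12, len 3
add 9: [1, 7, 9] sum 17, len 3
add 6: [9, 6] sum 15, len 2
add 1: [9, 6, 1] sum 16, len 3
add 9: [6, 1, 9] sum 16, len 3
add 5: [1, 9, 5] sum 15, len 3
add 5: [5, 5] sum 10, len 2
add 6: [5, 5, 6] sum 16, len 3
add 3: [5, 6, 3] sum 14, len 3
add 5: [6, 3, 5] sum 14, len 3
add 1: [6, 3, 5, 1] sum 15, len 4
Longest length seen: 4.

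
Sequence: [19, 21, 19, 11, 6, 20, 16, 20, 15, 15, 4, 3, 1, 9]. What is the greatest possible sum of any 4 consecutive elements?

71

[19, 21, 19, 11] → sum 70
[21, 19, 11, 6] → sum 57
[19, 11, 6, 20] → sum 56
[11, 6, 20, 16] → sum 53
[6, 20, 16, 20] → sum 62
[20, 16, 20, 15] → sum 71
[16, 20, 15, 15] → sum 66
[20, 15, 15, 4] → sum 54
[15, 15, 4, 3] → sum 37
[15, 4, 3, 1] → sum 23
[4, 3, 1, 9] → sum 17
Greatest of these is 71.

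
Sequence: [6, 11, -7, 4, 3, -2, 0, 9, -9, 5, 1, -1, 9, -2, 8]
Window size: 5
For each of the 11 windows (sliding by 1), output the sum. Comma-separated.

[6, 11, -7, 4, 3] → sum 17
[11, -7, 4, 3, -2] → sum 9
[-7, 4, 3, -2, 0] → sum -2
[4, 3, -2, 0, 9] → sum 14
[3, -2, 0, 9, -9] → sum 1
[-2, 0, 9, -9, 5] → sum 3
[0, 9, -9, 5, 1] → sum 6
[9, -9, 5, 1, -1] → sum 5
[-9, 5, 1, -1, 9] → sum 5
[5, 1, -1, 9, -2] → sum 12
[1, -1, 9, -2, 8] → sum 15

17, 9, -2, 14, 1, 3, 6, 5, 5, 12, 15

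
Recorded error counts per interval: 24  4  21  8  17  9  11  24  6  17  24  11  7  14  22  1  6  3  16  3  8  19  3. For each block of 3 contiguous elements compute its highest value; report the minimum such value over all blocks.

Each size-3 window and its max:
[24, 4, 21] → max 24
[4, 21, 8] → max 21
[21, 8, 17] → max 21
[8, 17, 9] → max 17
[17, 9, 11] → max 17
[9, 11, 24] → max 24
[11, 24, 6] → max 24
[24, 6, 17] → max 24
[6, 17, 24] → max 24
[17, 24, 11] → max 24
[24, 11, 7] → max 24
[11, 7, 14] → max 14
[7, 14, 22] → max 22
[14, 22, 1] → max 22
[22, 1, 6] → max 22
[1, 6, 3] → max 6
[6, 3, 16] → max 16
[3, 16, 3] → max 16
[16, 3, 8] → max 16
[3, 8, 19] → max 19
[8, 19, 3] → max 19
Minimum of these is 6.

6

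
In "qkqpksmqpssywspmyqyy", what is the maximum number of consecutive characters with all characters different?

6

[q] len 1
[q, k] len 2
[k, q] len 2
[k, q, p] len 3
[q, p, k] len 3
[q, p, k, s] len 4
[q, p, k, s, m] len 5
[p, k, s, m, q] len 5
[k, s, m, q, p] len 5
[m, q, p, s] len 4
[s] len 1
[s, y] len 2
[s, y, w] len 3
[y, w, s] len 3
[y, w, s, p] len 4
[y, w, s, p, m] len 5
[w, s, p, m, y] len 5
[w, s, p, m, y, q] len 6
[q, y] len 2
[y] len 1
Longest all-distinct length: 6.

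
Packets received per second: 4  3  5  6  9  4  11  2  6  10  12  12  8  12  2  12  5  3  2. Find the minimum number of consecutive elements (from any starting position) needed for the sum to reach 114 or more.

add 4: running sum 4 < 114
add 3: running sum 7 < 114
add 5: running sum 12 < 114
add 6: running sum 18 < 114
add 9: running sum 27 < 114
add 4: running sum 31 < 114
add 11: running sum 42 < 114
add 2: running sum 44 < 114
add 6: running sum 50 < 114
add 10: running sum 60 < 114
add 12: running sum 72 < 114
add 12: running sum 84 < 114
add 8: running sum 92 < 114
add 12: running sum 104 < 114
add 2: running sum 106 < 114
end 15: [3, 5, 6, 9, 4, 11, 2, 6, 10, 12, 12, 8, 12, 2, 12] sum 114, len 15
end 16: [5, 6, 9, 4, 11, 2, 6, 10, 12, 12, 8, 12, 2, 12, 5] sum 116, len 15
end 17: [6, 9, 4, 11, 2, 6, 10, 12, 12, 8, 12, 2, 12, 5, 3] sum 114, len 15
end 18: [6, 9, 4, 11, 2, 6, 10, 12, 12, 8, 12, 2, 12, 5, 3, 2] sum 116, len 16
Shortest qualifying length: 15.

15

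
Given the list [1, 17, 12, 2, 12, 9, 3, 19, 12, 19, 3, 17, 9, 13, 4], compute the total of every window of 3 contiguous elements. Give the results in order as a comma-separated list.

1 17 12 → sum 30
17 12 2 → sum 31
12 2 12 → sum 26
2 12 9 → sum 23
12 9 3 → sum 24
9 3 19 → sum 31
3 19 12 → sum 34
19 12 19 → sum 50
12 19 3 → sum 34
19 3 17 → sum 39
3 17 9 → sum 29
17 9 13 → sum 39
9 13 4 → sum 26

30, 31, 26, 23, 24, 31, 34, 50, 34, 39, 29, 39, 26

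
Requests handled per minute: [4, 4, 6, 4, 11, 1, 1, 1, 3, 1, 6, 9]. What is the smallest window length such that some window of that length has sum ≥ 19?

Extend right; whenever the sum reaches 19, record the length and shrink from the left:
add 4: running sum 4 < 19
add 4: running sum 8 < 19
add 6: running sum 14 < 19
add 4: running sum 18 < 19
add 11: shortest ending here [6, 4, 11] sum 21, len 3
add 1: shortest ending here [6, 4, 11, 1] sum 22, len 4
add 1: shortest ending here [6, 4, 11, 1, 1] sum 23, len 5
add 1: shortest ending here [6, 4, 11, 1, 1, 1] sum 24, len 6
add 3: shortest ending here [4, 11, 1, 1, 1, 3] sum 21, len 6
add 1: shortest ending here [4, 11, 1, 1, 1, 3, 1] sum 22, len 7
add 6: shortest ending here [11, 1, 1, 1, 3, 1, 6] sum 24, len 7
add 9: shortest ending here [3, 1, 6, 9] sum 19, len 4
Shortest qualifying length: 3.

3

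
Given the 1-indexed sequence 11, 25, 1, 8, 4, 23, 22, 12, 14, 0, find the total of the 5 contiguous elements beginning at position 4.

69

Elements at indices 4..8: 8, 4, 23, 22, 12
sum(8, 4, 23, 22, 12) = 69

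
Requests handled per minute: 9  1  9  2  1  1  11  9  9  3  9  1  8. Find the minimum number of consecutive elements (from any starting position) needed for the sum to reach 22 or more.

add 9: running sum 9 < 22
add 1: running sum 10 < 22
add 9: running sum 19 < 22
add 2: running sum 21 < 22
add 1: shortest ending here [9, 1, 9, 2, 1] sum 22, len 5
add 1: shortest ending here [9, 1, 9, 2, 1, 1] sum 23, len 6
add 11: shortest ending here [9, 2, 1, 1, 11] sum 24, len 5
add 9: shortest ending here [1, 1, 11, 9] sum 22, len 4
add 9: shortest ending here [11, 9, 9] sum 29, len 3
add 3: shortest ending here [11, 9, 9, 3] sum 32, len 4
add 9: shortest ending here [9, 9, 3, 9] sum 30, len 4
add 1: shortest ending here [9, 3, 9, 1] sum 22, len 4
add 8: shortest ending here [9, 3, 9, 1, 8] sum 30, len 5
Shortest qualifying length: 3.

3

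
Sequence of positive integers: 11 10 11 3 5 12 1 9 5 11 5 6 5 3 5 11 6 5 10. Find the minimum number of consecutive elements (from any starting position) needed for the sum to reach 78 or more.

10

add 11: running sum 11 < 78
add 10: running sum 21 < 78
add 11: running sum 32 < 78
add 3: running sum 35 < 78
add 5: running sum 40 < 78
add 12: running sum 52 < 78
add 1: running sum 53 < 78
add 9: running sum 62 < 78
add 5: running sum 67 < 78
end 9: [11, 10, 11, 3, 5, 12, 1, 9, 5, 11] sum 78, len 10
end 10: [11, 10, 11, 3, 5, 12, 1, 9, 5, 11, 5] sum 83, len 11
end 11: [10, 11, 3, 5, 12, 1, 9, 5, 11, 5, 6] sum 78, len 11
end 12: [10, 11, 3, 5, 12, 1, 9, 5, 11, 5, 6, 5] sum 83, len 12
end 13: [10, 11, 3, 5, 12, 1, 9, 5, 11, 5, 6, 5, 3] sum 86, len 13
end 14: [11, 3, 5, 12, 1, 9, 5, 11, 5, 6, 5, 3, 5] sum 81, len 13
end 15: [5, 12, 1, 9, 5, 11, 5, 6, 5, 3, 5, 11] sum 78, len 12
end 16: [12, 1, 9, 5, 11, 5, 6, 5, 3, 5, 11, 6] sum 79, len 12
end 17: [12, 1, 9, 5, 11, 5, 6, 5, 3, 5, 11, 6, 5] sum 84, len 13
end 18: [9, 5, 11, 5, 6, 5, 3, 5, 11, 6, 5, 10] sum 81, len 12
Shortest qualifying length: 10.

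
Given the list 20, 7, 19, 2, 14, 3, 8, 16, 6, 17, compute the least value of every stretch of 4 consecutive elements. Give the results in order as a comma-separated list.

2, 2, 2, 2, 3, 3, 6

20 7 19 2 → min 2
7 19 2 14 → min 2
19 2 14 3 → min 2
2 14 3 8 → min 2
14 3 8 16 → min 3
3 8 16 6 → min 3
8 16 6 17 → min 6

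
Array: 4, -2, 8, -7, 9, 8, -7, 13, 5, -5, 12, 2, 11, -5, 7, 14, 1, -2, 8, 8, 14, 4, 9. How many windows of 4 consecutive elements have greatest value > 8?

18

[4, -2, 8, -7] → max 8
[-2, 8, -7, 9] → max 9  > 8 ✓
[8, -7, 9, 8] → max 9  > 8 ✓
[-7, 9, 8, -7] → max 9  > 8 ✓
[9, 8, -7, 13] → max 13  > 8 ✓
[8, -7, 13, 5] → max 13  > 8 ✓
[-7, 13, 5, -5] → max 13  > 8 ✓
[13, 5, -5, 12] → max 13  > 8 ✓
[5, -5, 12, 2] → max 12  > 8 ✓
[-5, 12, 2, 11] → max 12  > 8 ✓
[12, 2, 11, -5] → max 12  > 8 ✓
[2, 11, -5, 7] → max 11  > 8 ✓
[11, -5, 7, 14] → max 14  > 8 ✓
[-5, 7, 14, 1] → max 14  > 8 ✓
[7, 14, 1, -2] → max 14  > 8 ✓
[14, 1, -2, 8] → max 14  > 8 ✓
[1, -2, 8, 8] → max 8
[-2, 8, 8, 14] → max 14  > 8 ✓
[8, 8, 14, 4] → max 14  > 8 ✓
[8, 14, 4, 9] → max 14  > 8 ✓
18 windows satisfy the condition.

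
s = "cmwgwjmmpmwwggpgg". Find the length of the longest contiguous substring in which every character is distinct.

add c: [c] len 1
add m: [c, m] len 2
add w: [c, m, w] len 3
add g: [c, m, w, g] len 4
add w (repeat w, move left end past it): [g, w] len 2
add j: [g, w, j] len 3
add m: [g, w, j, m] len 4
add m (repeat m, move left end past it): [m] len 1
add p: [m, p] len 2
add m (repeat m, move left end past it): [p, m] len 2
add w: [p, m, w] len 3
add w (repeat w, move left end past it): [w] len 1
add g: [w, g] len 2
add g (repeat g, move left end past it): [g] len 1
add p: [g, p] len 2
add g (repeat g, move left end past it): [p, g] len 2
add g (repeat g, move left end past it): [g] len 1
Longest all-distinct length: 4.

4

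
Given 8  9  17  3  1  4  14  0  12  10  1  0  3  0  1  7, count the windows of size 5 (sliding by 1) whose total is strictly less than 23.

8 9 17 3 1 → sum 38
9 17 3 1 4 → sum 34
17 3 1 4 14 → sum 39
3 1 4 14 0 → sum 22  < 23 ✓
1 4 14 0 12 → sum 31
4 14 0 12 10 → sum 40
14 0 12 10 1 → sum 37
0 12 10 1 0 → sum 23
12 10 1 0 3 → sum 26
10 1 0 3 0 → sum 14  < 23 ✓
1 0 3 0 1 → sum 5  < 23 ✓
0 3 0 1 7 → sum 11  < 23 ✓
4 windows satisfy the condition.

4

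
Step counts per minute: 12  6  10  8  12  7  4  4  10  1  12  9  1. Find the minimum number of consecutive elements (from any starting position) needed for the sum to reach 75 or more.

Extend right; whenever the sum reaches 75, record the length and shrink from the left:
add 12: running sum 12 < 75
add 6: running sum 18 < 75
add 10: running sum 28 < 75
add 8: running sum 36 < 75
add 12: running sum 48 < 75
add 7: running sum 55 < 75
add 4: running sum 59 < 75
add 4: running sum 63 < 75
add 10: running sum 73 < 75
add 1: running sum 74 < 75
end 10: [12, 6, 10, 8, 12, 7, 4, 4, 10, 1, 12] sum 86, len 11
end 11: [10, 8, 12, 7, 4, 4, 10, 1, 12, 9] sum 77, len 10
end 12: [10, 8, 12, 7, 4, 4, 10, 1, 12, 9, 1] sum 78, len 11
Shortest qualifying length: 10.

10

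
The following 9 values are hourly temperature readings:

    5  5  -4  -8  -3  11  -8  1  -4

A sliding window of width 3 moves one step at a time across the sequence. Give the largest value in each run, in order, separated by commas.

5, 5, -3, 11, 11, 11, 1

[5, 5, -4] → max 5
[5, -4, -8] → max 5
[-4, -8, -3] → max -3
[-8, -3, 11] → max 11
[-3, 11, -8] → max 11
[11, -8, 1] → max 11
[-8, 1, -4] → max 1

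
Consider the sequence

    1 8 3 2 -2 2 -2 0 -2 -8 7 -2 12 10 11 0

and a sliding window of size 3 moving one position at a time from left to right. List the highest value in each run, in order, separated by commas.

1 8 3 → max 8
8 3 2 → max 8
3 2 -2 → max 3
2 -2 2 → max 2
-2 2 -2 → max 2
2 -2 0 → max 2
-2 0 -2 → max 0
0 -2 -8 → max 0
-2 -8 7 → max 7
-8 7 -2 → max 7
7 -2 12 → max 12
-2 12 10 → max 12
12 10 11 → max 12
10 11 0 → max 11

8, 8, 3, 2, 2, 2, 0, 0, 7, 7, 12, 12, 12, 11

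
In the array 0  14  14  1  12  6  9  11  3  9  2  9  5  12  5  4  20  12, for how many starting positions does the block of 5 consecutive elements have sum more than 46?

0 14 14 1 12 → sum 41
14 14 1 12 6 → sum 47  > 46 ✓
14 1 12 6 9 → sum 42
1 12 6 9 11 → sum 39
12 6 9 11 3 → sum 41
6 9 11 3 9 → sum 38
9 11 3 9 2 → sum 34
11 3 9 2 9 → sum 34
3 9 2 9 5 → sum 28
9 2 9 5 12 → sum 37
2 9 5 12 5 → sum 33
9 5 12 5 4 → sum 35
5 12 5 4 20 → sum 46
12 5 4 20 12 → sum 53  > 46 ✓
2 windows satisfy the condition.

2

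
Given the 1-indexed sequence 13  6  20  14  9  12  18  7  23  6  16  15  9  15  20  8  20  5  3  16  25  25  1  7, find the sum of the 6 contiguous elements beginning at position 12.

87

Elements at indices 12..17: 15, 9, 15, 20, 8, 20
sum(15, 9, 15, 20, 8, 20) = 87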